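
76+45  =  121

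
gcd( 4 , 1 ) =1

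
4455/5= 891 = 891.00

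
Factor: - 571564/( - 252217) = 596/263=2^2*149^1*263^( -1 )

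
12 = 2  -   - 10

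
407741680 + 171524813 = 579266493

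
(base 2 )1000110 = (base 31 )28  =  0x46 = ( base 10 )70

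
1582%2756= 1582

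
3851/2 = 3851/2 = 1925.50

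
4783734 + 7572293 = 12356027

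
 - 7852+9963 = 2111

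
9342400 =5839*1600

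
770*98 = 75460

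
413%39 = 23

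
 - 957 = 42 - 999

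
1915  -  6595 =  - 4680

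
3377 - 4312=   -  935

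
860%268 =56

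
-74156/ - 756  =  18539/189= 98.09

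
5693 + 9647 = 15340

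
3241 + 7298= 10539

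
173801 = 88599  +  85202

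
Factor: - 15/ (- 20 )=3/4 = 2^( - 2)*3^1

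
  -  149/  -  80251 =149/80251 = 0.00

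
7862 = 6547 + 1315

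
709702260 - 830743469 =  - 121041209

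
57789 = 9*6421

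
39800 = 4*9950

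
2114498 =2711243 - 596745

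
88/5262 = 44/2631 = 0.02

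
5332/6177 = 5332/6177 = 0.86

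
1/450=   1/450 = 0.00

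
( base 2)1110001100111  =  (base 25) bfl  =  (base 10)7271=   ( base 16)1c67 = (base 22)F0B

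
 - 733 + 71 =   -  662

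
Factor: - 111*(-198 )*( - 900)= - 19780200 = -2^3*3^5*5^2*11^1 * 37^1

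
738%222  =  72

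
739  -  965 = -226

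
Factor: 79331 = 7^2*1619^1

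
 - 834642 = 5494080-6328722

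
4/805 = 4/805 = 0.00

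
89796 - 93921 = -4125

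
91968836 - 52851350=39117486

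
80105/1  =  80105= 80105.00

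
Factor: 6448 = 2^4*13^1*31^1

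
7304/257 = 7304/257= 28.42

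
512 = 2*256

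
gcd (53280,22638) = 6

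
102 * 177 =18054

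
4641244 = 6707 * 692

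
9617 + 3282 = 12899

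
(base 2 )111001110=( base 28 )GE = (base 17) 1A3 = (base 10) 462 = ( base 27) H3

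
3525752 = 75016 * 47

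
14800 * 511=7562800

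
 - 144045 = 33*( - 4365)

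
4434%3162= 1272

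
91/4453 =91/4453 = 0.02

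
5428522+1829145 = 7257667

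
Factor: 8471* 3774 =31969554 = 2^1*3^1*17^1*37^1*43^1 * 197^1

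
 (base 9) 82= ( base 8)112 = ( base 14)54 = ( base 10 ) 74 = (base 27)2k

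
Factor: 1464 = 2^3*3^1*61^1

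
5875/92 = 63  +  79/92 = 63.86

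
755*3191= 2409205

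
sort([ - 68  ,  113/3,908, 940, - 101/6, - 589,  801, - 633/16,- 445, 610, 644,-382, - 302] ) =[ - 589, - 445, - 382,  -  302,-68, - 633/16,  -  101/6, 113/3, 610,  644, 801, 908, 940] 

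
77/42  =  11/6 = 1.83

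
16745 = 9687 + 7058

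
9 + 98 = 107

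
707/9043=707/9043 = 0.08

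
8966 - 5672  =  3294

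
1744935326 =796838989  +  948096337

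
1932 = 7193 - 5261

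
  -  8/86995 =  - 8/86995=- 0.00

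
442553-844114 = -401561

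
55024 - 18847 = 36177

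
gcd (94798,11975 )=1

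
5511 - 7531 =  -2020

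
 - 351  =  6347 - 6698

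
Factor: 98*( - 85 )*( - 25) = 2^1*5^3 * 7^2*17^1 =208250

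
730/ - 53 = - 14 + 12/53 =- 13.77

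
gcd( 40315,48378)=8063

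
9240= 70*132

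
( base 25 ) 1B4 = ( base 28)148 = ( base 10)904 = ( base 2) 1110001000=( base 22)1j2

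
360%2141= 360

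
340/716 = 85/179 = 0.47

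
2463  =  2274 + 189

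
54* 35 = 1890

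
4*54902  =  219608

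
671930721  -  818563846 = -146633125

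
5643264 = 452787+5190477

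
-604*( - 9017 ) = 5446268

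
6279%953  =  561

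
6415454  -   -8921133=15336587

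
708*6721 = 4758468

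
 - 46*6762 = - 311052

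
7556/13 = 7556/13 = 581.23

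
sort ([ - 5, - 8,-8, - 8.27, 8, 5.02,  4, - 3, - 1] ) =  [-8.27 , - 8,- 8, - 5, - 3, - 1,4 , 5.02,8 ] 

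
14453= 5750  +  8703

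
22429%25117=22429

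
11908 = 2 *5954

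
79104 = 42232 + 36872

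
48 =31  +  17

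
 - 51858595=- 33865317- 17993278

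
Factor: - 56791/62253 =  - 3^( - 2) * 7^2 * 19^1 *61^1*6917^(-1 ) 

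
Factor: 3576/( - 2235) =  - 2^3*5^(-1 ) = - 8/5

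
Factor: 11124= 2^2*3^3*103^1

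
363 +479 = 842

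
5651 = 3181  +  2470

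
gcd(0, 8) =8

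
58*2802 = 162516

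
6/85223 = 6/85223=0.00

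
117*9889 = 1157013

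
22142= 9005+13137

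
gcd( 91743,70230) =3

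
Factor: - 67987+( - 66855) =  - 2^1*67421^1  =  - 134842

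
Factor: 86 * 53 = 2^1*43^1 * 53^1 = 4558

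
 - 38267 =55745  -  94012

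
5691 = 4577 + 1114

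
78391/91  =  78391/91 = 861.44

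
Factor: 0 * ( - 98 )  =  0 = 0^1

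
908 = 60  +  848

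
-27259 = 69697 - 96956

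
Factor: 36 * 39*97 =2^2 *3^3 * 13^1*97^1 = 136188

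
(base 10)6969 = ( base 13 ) 3231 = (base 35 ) 5O4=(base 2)1101100111001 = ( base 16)1b39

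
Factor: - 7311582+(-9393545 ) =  - 16705127=-2153^1 * 7759^1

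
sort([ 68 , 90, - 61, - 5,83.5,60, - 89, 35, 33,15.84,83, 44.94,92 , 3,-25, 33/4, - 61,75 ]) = [ - 89,  -  61 , - 61,-25, - 5, 3, 33/4 , 15.84, 33, 35 , 44.94,60,68, 75, 83,83.5,  90, 92] 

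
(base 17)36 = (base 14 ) 41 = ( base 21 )2F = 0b111001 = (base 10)57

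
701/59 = 11 + 52/59 = 11.88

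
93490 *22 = 2056780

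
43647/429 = 14549/143 =101.74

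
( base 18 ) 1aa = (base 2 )1000000010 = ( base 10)514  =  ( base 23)m8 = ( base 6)2214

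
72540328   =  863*84056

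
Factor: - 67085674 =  - 2^1 * 31^1* 1082027^1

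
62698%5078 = 1762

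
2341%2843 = 2341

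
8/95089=8/95089 = 0.00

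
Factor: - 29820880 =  - 2^4*5^1*19^1*23^1*853^1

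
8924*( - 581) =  - 5184844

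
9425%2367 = 2324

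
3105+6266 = 9371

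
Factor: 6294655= 5^1*1258931^1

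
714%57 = 30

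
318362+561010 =879372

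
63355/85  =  12671/17= 745.35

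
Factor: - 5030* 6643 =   -  33414290 = - 2^1*5^1  *  7^1* 13^1*73^1 * 503^1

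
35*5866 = 205310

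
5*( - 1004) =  - 5020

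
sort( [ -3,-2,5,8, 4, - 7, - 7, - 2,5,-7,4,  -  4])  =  [ -7,  -  7, -7, -4, - 3,-2, - 2,4, 4, 5, 5,8]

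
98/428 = 49/214 = 0.23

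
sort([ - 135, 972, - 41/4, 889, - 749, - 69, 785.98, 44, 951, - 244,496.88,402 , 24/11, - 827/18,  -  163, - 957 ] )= [ - 957 , - 749, - 244, - 163,  -  135, - 69, - 827/18, - 41/4, 24/11, 44, 402, 496.88,785.98, 889,951,972] 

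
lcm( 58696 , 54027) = 4754376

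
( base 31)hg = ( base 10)543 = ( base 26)KN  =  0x21F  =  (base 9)663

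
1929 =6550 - 4621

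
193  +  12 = 205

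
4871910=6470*753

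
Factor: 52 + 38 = 2^1*3^2*5^1 = 90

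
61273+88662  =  149935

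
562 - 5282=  - 4720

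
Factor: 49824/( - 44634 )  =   - 2^4 * 3^1 * 43^( - 1) = - 48/43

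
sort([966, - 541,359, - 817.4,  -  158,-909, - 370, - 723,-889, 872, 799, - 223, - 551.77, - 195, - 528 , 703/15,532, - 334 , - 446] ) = [ - 909, - 889,  -  817.4, - 723, - 551.77, - 541, - 528, - 446, - 370, - 334, - 223, - 195, - 158,703/15,359,532, 799,872,  966] 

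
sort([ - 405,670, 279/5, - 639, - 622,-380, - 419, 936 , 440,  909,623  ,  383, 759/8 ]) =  [ - 639,-622, - 419, - 405, - 380, 279/5, 759/8,383,  440,623,670, 909,936]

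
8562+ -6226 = 2336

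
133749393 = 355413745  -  221664352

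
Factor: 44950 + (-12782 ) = 32168   =  2^3*4021^1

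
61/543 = 61/543 = 0.11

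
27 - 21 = 6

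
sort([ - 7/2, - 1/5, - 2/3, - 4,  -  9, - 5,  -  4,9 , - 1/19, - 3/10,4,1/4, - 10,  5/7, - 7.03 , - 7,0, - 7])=[ - 10,-9, - 7.03, - 7,-7, -5, - 4,  -  4 ,-7/2, - 2/3,- 3/10, - 1/5, - 1/19,0,1/4, 5/7 , 4,9 ]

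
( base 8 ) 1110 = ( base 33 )HN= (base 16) 248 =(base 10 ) 584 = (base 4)21020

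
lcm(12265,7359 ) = 36795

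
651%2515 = 651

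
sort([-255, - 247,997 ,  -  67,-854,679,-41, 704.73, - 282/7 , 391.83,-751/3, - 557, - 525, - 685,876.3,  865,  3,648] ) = [ - 854, - 685,- 557 ,-525, -255,-751/3, - 247,-67, - 41,-282/7,  3,391.83, 648,  679,  704.73 , 865,876.3 , 997]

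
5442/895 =5442/895 = 6.08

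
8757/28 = 1251/4 = 312.75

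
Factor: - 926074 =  - 2^1*67^1 *6911^1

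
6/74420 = 3/37210 = 0.00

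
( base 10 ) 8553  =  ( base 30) 9F3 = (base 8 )20551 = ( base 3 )102201210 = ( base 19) 14d3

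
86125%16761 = 2320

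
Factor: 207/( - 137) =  - 3^2*23^1*137^( - 1)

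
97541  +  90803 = 188344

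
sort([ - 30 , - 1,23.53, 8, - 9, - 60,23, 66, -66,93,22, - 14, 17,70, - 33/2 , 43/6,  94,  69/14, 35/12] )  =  [ - 66, - 60, - 30, - 33/2, - 14, - 9, - 1,  35/12,69/14,43/6,8,  17,22, 23 , 23.53,66,  70, 93,94]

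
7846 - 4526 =3320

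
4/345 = 4/345 = 0.01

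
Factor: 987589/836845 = 5^ (-1 ) * 31^(  -  1)*607^1*1627^1*5399^(-1 )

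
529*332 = 175628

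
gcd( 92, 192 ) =4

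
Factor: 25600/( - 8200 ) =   -  2^7*41^( - 1) = -128/41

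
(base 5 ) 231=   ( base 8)102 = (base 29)28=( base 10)66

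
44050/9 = 4894 + 4/9 =4894.44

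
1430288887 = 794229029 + 636059858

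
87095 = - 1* ( - 87095) 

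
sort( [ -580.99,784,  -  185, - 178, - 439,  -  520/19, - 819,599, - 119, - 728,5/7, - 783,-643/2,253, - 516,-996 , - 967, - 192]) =[ - 996, - 967, - 819, - 783 , - 728, - 580.99, - 516,  -  439 , - 643/2, - 192, - 185, - 178,-119,  -  520/19,5/7, 253, 599,784]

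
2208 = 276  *8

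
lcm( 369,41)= 369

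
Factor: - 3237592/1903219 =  - 2^3*229^(-1)*8311^( - 1 )* 404699^1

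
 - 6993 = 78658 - 85651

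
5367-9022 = - 3655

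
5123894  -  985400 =4138494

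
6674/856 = 3337/428 = 7.80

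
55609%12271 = 6525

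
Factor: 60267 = 3^1*20089^1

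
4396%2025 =346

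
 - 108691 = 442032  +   - 550723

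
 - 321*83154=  - 26692434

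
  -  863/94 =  - 10  +  77/94 = -  9.18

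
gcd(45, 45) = 45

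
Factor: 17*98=2^1*7^2 * 17^1 = 1666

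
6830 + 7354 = 14184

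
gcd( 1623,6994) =1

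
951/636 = 317/212 =1.50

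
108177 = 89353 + 18824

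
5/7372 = 5/7372 = 0.00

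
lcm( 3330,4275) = 316350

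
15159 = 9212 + 5947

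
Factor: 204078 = 2^1*3^1 * 7^1 * 43^1 * 113^1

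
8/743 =8/743 = 0.01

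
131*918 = 120258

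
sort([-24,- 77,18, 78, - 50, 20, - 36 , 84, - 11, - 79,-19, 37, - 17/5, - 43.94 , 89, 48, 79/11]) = [ - 79,  -  77,-50, - 43.94 , - 36,-24,-19, - 11, - 17/5, 79/11,  18, 20 , 37,48,  78,84, 89 ]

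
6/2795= 6/2795 = 0.00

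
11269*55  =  619795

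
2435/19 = 128  +  3/19 = 128.16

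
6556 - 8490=-1934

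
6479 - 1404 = 5075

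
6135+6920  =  13055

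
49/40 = 49/40 = 1.23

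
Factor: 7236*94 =2^3*3^3*47^1 * 67^1 = 680184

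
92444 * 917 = 84771148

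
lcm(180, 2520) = 2520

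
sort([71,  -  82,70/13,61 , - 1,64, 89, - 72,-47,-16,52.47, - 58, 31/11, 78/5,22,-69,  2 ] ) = [ - 82, - 72, - 69, - 58, - 47, - 16, - 1,  2,31/11, 70/13 , 78/5,22, 52.47 , 61,64,  71, 89 ] 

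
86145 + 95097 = 181242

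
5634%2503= 628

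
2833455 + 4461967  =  7295422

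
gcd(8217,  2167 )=11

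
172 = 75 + 97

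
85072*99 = 8422128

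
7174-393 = 6781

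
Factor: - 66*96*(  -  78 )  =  494208=2^7 * 3^3*11^1*13^1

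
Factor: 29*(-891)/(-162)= 319/2 = 2^( - 1)*11^1*29^1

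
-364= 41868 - 42232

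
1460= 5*292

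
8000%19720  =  8000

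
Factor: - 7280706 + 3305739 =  - 3974967=- 3^3*147221^1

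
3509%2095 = 1414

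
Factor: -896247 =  - 3^2 * 11^2*823^1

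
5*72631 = 363155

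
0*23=0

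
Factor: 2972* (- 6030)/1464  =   - 3^1*5^1*61^( - 1) * 67^1*743^1 = - 746715/61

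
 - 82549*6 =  - 495294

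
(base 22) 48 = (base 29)39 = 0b1100000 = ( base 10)96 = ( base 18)56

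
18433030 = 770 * 23939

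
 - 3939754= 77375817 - 81315571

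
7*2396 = 16772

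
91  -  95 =- 4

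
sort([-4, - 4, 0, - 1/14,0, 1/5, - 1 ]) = [ - 4, - 4,-1 ,-1/14 , 0,0,1/5]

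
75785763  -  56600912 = 19184851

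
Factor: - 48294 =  - 2^1 * 3^2*2683^1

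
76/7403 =76/7403 =0.01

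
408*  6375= 2601000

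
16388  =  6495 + 9893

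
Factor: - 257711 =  - 257711^1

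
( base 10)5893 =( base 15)1B2D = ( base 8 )13405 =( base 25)9ai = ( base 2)1011100000101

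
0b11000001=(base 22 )8h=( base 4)3001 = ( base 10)193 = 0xc1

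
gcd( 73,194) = 1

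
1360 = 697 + 663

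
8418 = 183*46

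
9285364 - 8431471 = 853893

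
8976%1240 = 296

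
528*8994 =4748832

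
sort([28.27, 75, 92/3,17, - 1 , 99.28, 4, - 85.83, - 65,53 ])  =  [ - 85.83, - 65,- 1, 4,17,28.27,92/3,53, 75,99.28 ] 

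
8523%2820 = 63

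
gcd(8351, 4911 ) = 1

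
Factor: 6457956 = 2^2*3^1*538163^1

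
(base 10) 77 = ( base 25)32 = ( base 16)4D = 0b1001101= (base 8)115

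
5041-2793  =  2248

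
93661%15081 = 3175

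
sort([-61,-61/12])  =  [ - 61, - 61/12]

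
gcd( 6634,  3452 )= 2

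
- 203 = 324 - 527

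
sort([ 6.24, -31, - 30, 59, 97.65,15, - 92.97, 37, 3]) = [ - 92.97,- 31, - 30 , 3, 6.24,15,37,59,97.65 ] 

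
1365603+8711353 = 10076956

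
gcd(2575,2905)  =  5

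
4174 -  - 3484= 7658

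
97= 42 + 55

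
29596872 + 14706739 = 44303611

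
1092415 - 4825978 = -3733563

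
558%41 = 25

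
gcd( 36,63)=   9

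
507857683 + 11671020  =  519528703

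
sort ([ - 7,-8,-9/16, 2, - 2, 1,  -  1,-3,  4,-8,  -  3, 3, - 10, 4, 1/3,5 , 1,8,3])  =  [ - 10,- 8,-8, - 7 ,-3,-3, -2 ,  -  1, - 9/16 , 1/3, 1, 1, 2, 3,3, 4, 4,5, 8 ]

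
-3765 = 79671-83436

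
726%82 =70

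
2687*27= 72549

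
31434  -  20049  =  11385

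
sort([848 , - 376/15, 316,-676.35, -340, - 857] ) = [-857, - 676.35 , - 340, - 376/15, 316, 848]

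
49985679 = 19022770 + 30962909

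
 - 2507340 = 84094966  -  86602306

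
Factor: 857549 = 7^2*11^1*37^1*43^1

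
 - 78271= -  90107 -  - 11836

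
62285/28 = 2224 + 13/28 = 2224.46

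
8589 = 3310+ 5279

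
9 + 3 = 12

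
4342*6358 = 27606436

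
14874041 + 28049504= 42923545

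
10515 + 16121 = 26636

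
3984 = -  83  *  ( - 48)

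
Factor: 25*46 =1150 = 2^1*5^2*23^1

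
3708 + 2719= 6427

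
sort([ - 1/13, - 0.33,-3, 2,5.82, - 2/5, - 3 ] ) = [ - 3, - 3,  -  2/5 , - 0.33,-1/13,  2, 5.82] 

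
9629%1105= 789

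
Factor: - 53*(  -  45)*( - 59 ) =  - 140715 = - 3^2*5^1*53^1*59^1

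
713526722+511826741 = 1225353463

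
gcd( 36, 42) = 6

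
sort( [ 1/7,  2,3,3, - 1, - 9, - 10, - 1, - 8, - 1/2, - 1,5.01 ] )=[ - 10,-9, - 8,-1, - 1, - 1, -1/2, 1/7,  2, 3  ,  3, 5.01 ] 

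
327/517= 327/517= 0.63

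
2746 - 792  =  1954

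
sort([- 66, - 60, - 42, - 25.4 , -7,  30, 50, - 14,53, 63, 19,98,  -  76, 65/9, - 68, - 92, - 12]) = [- 92, - 76, - 68, - 66, - 60 , - 42, - 25.4, - 14, - 12, - 7,65/9 , 19 , 30, 50,  53, 63, 98]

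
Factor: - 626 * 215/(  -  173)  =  2^1*5^1*43^1*173^( - 1)*  313^1  =  134590/173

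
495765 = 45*11017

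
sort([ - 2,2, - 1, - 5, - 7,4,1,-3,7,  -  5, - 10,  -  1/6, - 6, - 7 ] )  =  [ - 10, - 7, - 7, - 6,-5, - 5, - 3, - 2,-1,- 1/6,1,2,4, 7]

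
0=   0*261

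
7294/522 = 13 + 254/261=13.97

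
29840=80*373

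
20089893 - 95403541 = -75313648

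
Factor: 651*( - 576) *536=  - 2^9 * 3^3 * 7^1*31^1* 67^1= - 200987136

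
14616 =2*7308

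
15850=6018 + 9832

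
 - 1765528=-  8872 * 199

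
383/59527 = 383/59527= 0.01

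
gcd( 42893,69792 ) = 727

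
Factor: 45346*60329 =2735678834= 2^1*7^1* 23^1*41^1* 43^1*61^1*79^1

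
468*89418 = 41847624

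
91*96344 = 8767304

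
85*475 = 40375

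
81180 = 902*90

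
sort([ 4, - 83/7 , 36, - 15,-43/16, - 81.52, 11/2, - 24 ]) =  [ - 81.52, - 24,  -  15,-83/7, - 43/16 , 4, 11/2 , 36] 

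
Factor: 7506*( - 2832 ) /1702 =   -  10628496/851 = - 2^4*3^4*23^( -1)*37^( - 1)*59^1*139^1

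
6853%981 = 967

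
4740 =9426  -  4686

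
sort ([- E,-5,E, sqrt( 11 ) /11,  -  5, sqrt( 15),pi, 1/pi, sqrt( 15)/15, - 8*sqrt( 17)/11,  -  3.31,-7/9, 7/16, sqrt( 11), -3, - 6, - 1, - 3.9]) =[ - 6, -5, - 5, - 3.9, - 3.31,  -  3, - 8*sqrt (17 )/11, - E, - 1, -7/9, sqrt(15) /15, sqrt (11) /11 , 1/pi, 7/16, E, pi, sqrt (11) , sqrt( 15)] 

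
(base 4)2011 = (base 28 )4l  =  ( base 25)58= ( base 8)205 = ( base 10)133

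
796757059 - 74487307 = 722269752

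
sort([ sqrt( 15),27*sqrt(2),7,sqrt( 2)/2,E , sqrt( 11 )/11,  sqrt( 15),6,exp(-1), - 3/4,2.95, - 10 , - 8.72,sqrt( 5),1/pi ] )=[ - 10, - 8.72,-3/4,sqrt( 11 )/11,1/pi, exp( - 1),  sqrt( 2 ) /2,sqrt(5 ),  E,2.95,sqrt(15),sqrt(15),  6, 7, 27*sqrt(2 )]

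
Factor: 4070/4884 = 5/6 = 2^( - 1 )*3^( - 1)*5^1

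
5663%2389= 885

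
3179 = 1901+1278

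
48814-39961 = 8853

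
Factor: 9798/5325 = 2^1 * 5^( - 2)*23^1 = 46/25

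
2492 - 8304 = - 5812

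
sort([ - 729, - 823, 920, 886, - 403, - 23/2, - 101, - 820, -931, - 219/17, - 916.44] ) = [ - 931,  -  916.44, - 823, - 820, - 729,- 403,-101,-219/17, - 23/2,886,920] 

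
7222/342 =21 + 20/171 = 21.12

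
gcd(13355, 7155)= 5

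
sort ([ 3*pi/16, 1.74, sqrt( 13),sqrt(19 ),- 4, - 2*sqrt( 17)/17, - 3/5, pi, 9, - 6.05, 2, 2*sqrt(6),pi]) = [ - 6.05 ,  -  4, - 3/5,-2*sqrt(17)/17,3 * pi/16, 1.74,2, pi, pi,sqrt( 13), sqrt( 19 ),2*sqrt(6),9]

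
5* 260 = 1300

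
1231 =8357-7126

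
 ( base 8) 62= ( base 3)1212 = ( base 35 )1F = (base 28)1m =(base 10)50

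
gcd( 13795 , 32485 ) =445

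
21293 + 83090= 104383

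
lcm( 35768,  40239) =321912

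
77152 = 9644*8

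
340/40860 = 17/2043 = 0.01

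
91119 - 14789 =76330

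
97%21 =13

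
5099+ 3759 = 8858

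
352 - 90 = 262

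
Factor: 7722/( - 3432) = - 2^( - 2)*3^2 = - 9/4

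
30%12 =6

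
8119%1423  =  1004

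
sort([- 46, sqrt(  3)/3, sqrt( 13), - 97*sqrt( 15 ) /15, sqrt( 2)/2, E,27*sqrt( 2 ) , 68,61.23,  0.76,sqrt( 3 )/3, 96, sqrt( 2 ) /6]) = [-46, - 97*sqrt(15)/15, sqrt( 2) /6, sqrt( 3 ) /3,sqrt( 3)/3,sqrt(2 ) /2, 0.76, E, sqrt( 13),27*sqrt(2), 61.23, 68, 96 ]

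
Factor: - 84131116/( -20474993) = 2^2*7^(-2 )* 11^(  -  1 ) * 37987^( - 1)*21032779^1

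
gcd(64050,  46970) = 4270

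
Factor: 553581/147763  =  3^3*11^ (- 1 )*19^( - 1) * 29^1=783/209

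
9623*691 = 6649493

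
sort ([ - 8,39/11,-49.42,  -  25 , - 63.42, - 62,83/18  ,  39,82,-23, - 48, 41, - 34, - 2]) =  [ - 63.42,-62,-49.42 , - 48,-34 ,- 25, - 23, - 8,-2,39/11,83/18, 39,41,82 ] 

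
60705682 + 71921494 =132627176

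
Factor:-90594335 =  - 5^1 *13^1*43^1*32413^1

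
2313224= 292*7922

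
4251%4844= 4251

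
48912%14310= 5982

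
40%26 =14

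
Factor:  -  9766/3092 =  - 4883/1546 = - 2^( - 1 )*19^1*257^1*773^( - 1)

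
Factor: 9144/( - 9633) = -3048/3211= - 2^3 *3^1 * 13^( - 2 )*19^(  -  1 )*127^1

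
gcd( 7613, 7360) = 23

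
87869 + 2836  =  90705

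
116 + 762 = 878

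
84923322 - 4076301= 80847021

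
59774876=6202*9638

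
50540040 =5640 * 8961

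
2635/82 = 32 + 11/82 = 32.13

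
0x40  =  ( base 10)64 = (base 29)26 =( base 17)3d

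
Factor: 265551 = 3^1 * 11^1*13^1*619^1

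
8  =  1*8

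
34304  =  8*4288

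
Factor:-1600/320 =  - 5 = -5^1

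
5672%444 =344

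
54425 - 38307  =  16118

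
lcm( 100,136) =3400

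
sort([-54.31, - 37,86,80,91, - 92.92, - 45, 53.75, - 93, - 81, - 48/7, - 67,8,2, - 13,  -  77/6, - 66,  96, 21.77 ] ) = [ - 93, - 92.92, - 81, - 67, - 66, - 54.31, - 45, - 37, - 13,-77/6,-48/7,2, 8,21.77, 53.75,80, 86,  91, 96 ]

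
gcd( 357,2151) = 3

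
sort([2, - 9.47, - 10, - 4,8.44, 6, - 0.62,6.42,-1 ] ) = [ - 10 , - 9.47, - 4, - 1, - 0.62, 2,  6, 6.42, 8.44 ]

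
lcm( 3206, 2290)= 16030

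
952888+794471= 1747359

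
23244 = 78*298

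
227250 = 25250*9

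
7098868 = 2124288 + 4974580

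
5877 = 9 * 653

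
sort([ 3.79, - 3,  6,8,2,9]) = [ - 3 , 2,  3.79,6,8,9] 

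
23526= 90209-66683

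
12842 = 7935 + 4907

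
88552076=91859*964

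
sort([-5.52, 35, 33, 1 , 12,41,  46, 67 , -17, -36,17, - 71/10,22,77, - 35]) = [ - 36, - 35,  -  17,-71/10,-5.52 , 1,12, 17,22, 33,35,  41 , 46, 67, 77 ]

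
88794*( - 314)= - 27881316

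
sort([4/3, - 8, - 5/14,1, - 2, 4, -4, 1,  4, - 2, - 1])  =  [ - 8, -4, - 2, - 2,-1 , - 5/14,  1, 1, 4/3,4,4 ]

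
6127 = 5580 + 547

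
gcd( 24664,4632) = 8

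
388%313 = 75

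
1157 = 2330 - 1173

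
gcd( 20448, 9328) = 16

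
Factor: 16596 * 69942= 2^3*3^3*461^1*11657^1 = 1160757432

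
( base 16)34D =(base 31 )r8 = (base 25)18k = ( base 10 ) 845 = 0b1101001101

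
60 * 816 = 48960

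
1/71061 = 1/71061 = 0.00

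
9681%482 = 41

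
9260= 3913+5347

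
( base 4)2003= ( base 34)3T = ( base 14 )95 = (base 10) 131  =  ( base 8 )203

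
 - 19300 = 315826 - 335126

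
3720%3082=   638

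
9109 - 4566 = 4543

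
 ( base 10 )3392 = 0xd40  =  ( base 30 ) 3n2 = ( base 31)3gd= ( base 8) 6500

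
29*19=551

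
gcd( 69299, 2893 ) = 1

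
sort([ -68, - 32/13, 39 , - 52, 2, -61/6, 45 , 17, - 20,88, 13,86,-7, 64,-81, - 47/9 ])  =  [ -81,- 68, - 52, - 20, - 61/6, - 7, -47/9,-32/13, 2,  13,17, 39, 45, 64, 86, 88]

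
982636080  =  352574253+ 630061827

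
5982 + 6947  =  12929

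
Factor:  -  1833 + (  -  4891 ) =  - 2^2*41^2 = -6724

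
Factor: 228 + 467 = 5^1*139^1 =695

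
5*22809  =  114045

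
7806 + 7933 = 15739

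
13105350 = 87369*150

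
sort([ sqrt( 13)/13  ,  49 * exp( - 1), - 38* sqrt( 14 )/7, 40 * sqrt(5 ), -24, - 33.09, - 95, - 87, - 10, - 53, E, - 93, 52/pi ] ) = [ - 95, - 93, - 87, -53, - 33.09, - 24,-38* sqrt(14) /7, - 10, sqrt( 13 )/13, E, 52/pi,49 * exp ( - 1 ),  40 * sqrt(5)] 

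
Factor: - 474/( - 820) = 237/410 = 2^ (-1 )*3^1*5^(-1) * 41^(  -  1)*79^1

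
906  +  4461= 5367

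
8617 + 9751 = 18368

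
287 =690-403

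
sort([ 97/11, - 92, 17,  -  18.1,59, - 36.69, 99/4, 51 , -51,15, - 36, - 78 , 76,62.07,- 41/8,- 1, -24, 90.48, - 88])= [ - 92 ,-88,-78,- 51,  -  36.69, -36, -24,-18.1, - 41/8, - 1, 97/11,15 , 17 , 99/4, 51,  59,62.07, 76,90.48]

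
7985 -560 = 7425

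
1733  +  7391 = 9124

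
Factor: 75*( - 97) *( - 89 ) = 3^1 * 5^2*89^1*97^1 = 647475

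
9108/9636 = 69/73 =0.95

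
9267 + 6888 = 16155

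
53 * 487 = 25811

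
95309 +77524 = 172833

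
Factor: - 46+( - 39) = -85  =  -5^1*17^1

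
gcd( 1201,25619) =1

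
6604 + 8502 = 15106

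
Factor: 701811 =3^3 * 11^1* 17^1*139^1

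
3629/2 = 1814+ 1/2 = 1814.50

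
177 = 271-94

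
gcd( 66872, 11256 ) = 8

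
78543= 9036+69507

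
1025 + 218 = 1243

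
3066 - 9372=-6306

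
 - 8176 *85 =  - 694960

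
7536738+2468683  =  10005421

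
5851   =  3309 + 2542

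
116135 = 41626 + 74509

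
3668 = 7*524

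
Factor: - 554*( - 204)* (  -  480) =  - 2^8*3^2*5^1*17^1*277^1 = -54247680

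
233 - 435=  - 202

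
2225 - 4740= - 2515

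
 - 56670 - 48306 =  -104976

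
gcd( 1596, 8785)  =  7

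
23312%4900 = 3712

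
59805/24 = 19935/8  =  2491.88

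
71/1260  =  71/1260   =  0.06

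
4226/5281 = 4226/5281 = 0.80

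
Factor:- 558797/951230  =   - 2^( - 1) *5^( - 1)*7^ ( - 1 ) * 107^( - 1)*127^( - 1)  *383^1*1459^1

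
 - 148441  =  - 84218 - 64223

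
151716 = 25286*6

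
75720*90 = 6814800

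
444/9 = 49+1/3  =  49.33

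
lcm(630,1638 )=8190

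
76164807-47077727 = 29087080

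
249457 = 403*619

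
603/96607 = 603/96607= 0.01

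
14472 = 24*603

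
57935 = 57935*1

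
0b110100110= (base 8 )646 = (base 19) 134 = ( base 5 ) 3142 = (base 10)422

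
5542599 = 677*8187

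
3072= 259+2813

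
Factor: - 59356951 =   -  23^1*2580737^1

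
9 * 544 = 4896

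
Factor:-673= - 673^1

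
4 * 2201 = 8804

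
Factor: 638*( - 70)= - 2^2*5^1*7^1*11^1*29^1 = - 44660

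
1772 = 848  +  924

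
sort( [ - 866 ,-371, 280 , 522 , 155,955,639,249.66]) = [  -  866, - 371,155 , 249.66, 280,522,639,955 ]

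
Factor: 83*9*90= 2^1*3^4*5^1 * 83^1=67230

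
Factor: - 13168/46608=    - 823/2913 =- 3^( - 1) * 823^1*971^(-1) 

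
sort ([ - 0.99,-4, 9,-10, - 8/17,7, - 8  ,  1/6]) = [-10, - 8,-4,  -  0.99, - 8/17,1/6, 7,9 ]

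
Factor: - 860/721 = - 2^2*5^1 * 7^( - 1 )*43^1*103^(  -  1)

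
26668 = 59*452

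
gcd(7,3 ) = 1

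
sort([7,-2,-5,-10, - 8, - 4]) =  [ - 10,- 8,- 5, - 4, - 2,7 ] 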